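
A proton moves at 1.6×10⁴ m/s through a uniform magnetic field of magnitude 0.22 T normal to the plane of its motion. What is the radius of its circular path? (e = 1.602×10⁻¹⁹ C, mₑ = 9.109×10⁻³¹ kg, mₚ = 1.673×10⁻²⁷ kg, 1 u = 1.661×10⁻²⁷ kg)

r ≈ 7.6×10⁻⁴ m

The magnetic force provides the centripetal force: |q|vB = mv²/r.
r = mv/(|q|B) = (1.673×10⁻²⁷)(1.6×10⁴)/((1.602×10⁻¹⁹)(0.22)) ≈ 7.6×10⁻⁴ m.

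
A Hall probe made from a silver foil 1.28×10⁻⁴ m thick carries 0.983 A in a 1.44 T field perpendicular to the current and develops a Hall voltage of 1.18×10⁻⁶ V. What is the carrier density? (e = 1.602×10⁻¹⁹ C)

n ≈ 5.85×10²⁸ m⁻³

From V_H = IB/(n e t), n = IB/(V_H e t).
n = (0.983)(1.44)/((1.18×10⁻⁶)(1.602×10⁻¹⁹)(1.28×10⁻⁴)) ≈ 5.85×10²⁸ m⁻³.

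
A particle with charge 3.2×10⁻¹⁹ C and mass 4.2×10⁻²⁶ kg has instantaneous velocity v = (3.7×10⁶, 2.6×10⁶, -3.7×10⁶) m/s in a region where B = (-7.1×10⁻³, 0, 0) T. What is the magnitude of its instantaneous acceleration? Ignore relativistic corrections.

|a| ≈ 2.45×10¹¹ m/s²

v×B = (0, 2.63×10⁴, 1.85×10⁴) N/C.
F = q v×B = (3.2×10⁻¹⁹ C)·(0, 2.63×10⁴, 1.85×10⁴) = (0, 8.41×10⁻¹⁵, 5.91×10⁻¹⁵) N.
|a| = |F|/m = 1.027×10⁻¹⁴/4.2×10⁻²⁶ ≈ 2.45×10¹¹ m/s².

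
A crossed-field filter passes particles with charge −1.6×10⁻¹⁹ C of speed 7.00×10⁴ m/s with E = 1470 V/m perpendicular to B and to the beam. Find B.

B = 0.0210 T

Balance of forces in the selector: qE = qvB ⇒ B = E/v.
B = 1470/7.00×10⁴ = 0.0210 T.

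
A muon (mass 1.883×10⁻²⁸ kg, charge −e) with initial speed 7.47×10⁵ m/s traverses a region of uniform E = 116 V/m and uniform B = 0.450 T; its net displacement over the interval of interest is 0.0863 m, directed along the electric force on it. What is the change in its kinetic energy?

ΔKE ≈ 1.60×10⁻¹⁸ J

The magnetic force is always ⟂ v and does no work; only the electric force changes KE.
ΔKE = F_E · d = |q|E d = (1.602×10⁻¹⁹)(116)(0.0863) ≈ 1.60×10⁻¹⁸ J.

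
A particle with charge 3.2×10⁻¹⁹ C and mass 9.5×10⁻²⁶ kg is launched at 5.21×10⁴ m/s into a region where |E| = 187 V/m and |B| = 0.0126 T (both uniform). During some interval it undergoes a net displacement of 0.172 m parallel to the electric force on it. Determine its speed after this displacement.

v_f ≈ 5.41×10⁴ m/s

B does no work; ΔKE = |q|E d.
½mv_f² = ½mv₀² + |q|Ed = ½(9.5×10⁻²⁶)(5.21×10⁴)² + (3.2×10⁻¹⁹)(187)(0.172) ≈ 1.289×10⁻¹⁶ J + 1.029×10⁻¹⁷ J ≈ 1.392×10⁻¹⁶ J.
v_f = √(2·1.392×10⁻¹⁶/9.5×10⁻²⁶) ≈ 5.41×10⁴ m/s.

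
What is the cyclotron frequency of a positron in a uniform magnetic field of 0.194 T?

f = |q|B/(2πm).
f = (1.602×10⁻¹⁹)(0.194)/(2π·9.109×10⁻³¹) ≈ 5.43×10⁹ Hz.

f ≈ 5.43×10⁹ Hz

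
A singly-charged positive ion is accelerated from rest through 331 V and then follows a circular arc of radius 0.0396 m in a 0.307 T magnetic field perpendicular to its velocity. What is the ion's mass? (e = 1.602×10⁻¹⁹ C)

Combine |q|V = ½mv² and r = mv/(|q|B): eliminate v to get m = qB²r²/(2V).
m = (1.602×10⁻¹⁹)(0.307)²(0.0396)²/(2·331) ≈ 3.58×10⁻²⁶ kg.

m ≈ 3.58×10⁻²⁶ kg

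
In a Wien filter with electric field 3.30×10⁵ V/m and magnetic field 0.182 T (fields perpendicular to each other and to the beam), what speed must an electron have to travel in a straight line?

Zero net Lorentz force requires |qE| = |q v×B|, i.e. E = vB.
v = E/B = 3.30×10⁵/0.182 = 1.81×10⁶ m/s.

v = 1.81×10⁶ m/s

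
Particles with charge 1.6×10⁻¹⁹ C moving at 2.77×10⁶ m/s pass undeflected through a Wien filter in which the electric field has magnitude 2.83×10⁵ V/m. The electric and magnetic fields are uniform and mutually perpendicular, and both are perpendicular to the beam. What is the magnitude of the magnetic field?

Balance of forces in the selector: qE = qvB ⇒ B = E/v.
B = 2.83×10⁵/2.77×10⁶ = 0.102 T.

B = 0.102 T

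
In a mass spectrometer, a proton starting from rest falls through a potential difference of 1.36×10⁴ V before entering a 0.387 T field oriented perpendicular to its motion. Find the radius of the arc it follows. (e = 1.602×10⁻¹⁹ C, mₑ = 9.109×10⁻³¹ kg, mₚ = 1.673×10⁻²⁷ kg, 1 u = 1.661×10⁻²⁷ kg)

r ≈ 0.0436 m

Acceleration: |q|V = ½mv² ⇒ v = √(2|q|V/m) = √(2·1.602×10⁻¹⁹·1.36×10⁴/1.673×10⁻²⁷) ≈ 1.614×10⁶ m/s.
In the field: r = mv/(|q|B) = (1.673×10⁻²⁷)(1.614×10⁶)/((1.602×10⁻¹⁹)(0.387)) ≈ 0.0436 m.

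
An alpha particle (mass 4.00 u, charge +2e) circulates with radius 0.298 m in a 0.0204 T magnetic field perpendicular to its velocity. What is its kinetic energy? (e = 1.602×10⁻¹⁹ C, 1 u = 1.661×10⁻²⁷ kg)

KE ≈ 2.86×10⁻¹⁶ J

v = |q|Br/m, then KE = ½mv² = (qBr)²/(2m).
v = (3.204×10⁻¹⁹)(0.0204)(0.298)/6.644×10⁻²⁷ ≈ 2.932×10⁵ m/s.
KE = ½(6.644×10⁻²⁷)(2.932×10⁵)² ≈ 2.86×10⁻¹⁶ J.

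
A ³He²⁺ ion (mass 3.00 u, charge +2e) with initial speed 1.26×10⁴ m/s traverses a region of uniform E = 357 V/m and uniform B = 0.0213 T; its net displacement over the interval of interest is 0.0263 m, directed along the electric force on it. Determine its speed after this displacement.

v_f ≈ 3.70×10⁴ m/s

B does no work; ΔKE = |q|E d.
½mv_f² = ½mv₀² + |q|Ed = ½(4.983×10⁻²⁷)(1.26×10⁴)² + (3.204×10⁻¹⁹)(357)(0.0263) ≈ 3.956×10⁻¹⁹ J + 3.008×10⁻¹⁸ J ≈ 3.404×10⁻¹⁸ J.
v_f = √(2·3.404×10⁻¹⁸/4.983×10⁻²⁷) ≈ 3.70×10⁴ m/s.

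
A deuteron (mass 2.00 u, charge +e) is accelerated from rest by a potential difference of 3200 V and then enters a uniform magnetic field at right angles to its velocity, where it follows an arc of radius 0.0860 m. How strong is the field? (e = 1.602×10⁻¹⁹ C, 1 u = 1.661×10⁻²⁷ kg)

v = √(2|q|V/m) = √(2·1.602×10⁻¹⁹·3200/3.322×10⁻²⁷) ≈ 5.555×10⁵ m/s.
B = mv/(|q|r) = (3.322×10⁻²⁷)(5.555×10⁵)/((1.602×10⁻¹⁹)(0.0860)) ≈ 0.134 T.

B ≈ 0.134 T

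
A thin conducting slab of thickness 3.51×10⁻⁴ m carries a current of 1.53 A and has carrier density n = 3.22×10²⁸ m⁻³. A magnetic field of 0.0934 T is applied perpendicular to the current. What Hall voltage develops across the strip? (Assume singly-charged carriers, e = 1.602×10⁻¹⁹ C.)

V_H ≈ 7.89×10⁻⁸ V

V_H = IB/(n e t).
V_H = (1.53)(0.0934)/((3.22×10²⁸)(1.602×10⁻¹⁹)(3.51×10⁻⁴)) ≈ 7.89×10⁻⁸ V.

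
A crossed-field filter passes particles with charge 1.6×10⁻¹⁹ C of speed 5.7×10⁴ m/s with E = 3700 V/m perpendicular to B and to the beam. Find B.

Balance of forces in the selector: qE = qvB ⇒ B = E/v.
B = 3700/5.7×10⁴ = 0.065 T.

B = 0.065 T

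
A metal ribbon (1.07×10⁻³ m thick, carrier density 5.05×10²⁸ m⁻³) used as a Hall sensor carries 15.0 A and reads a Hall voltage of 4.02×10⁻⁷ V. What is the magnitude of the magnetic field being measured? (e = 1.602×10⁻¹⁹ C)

B ≈ 0.232 T

From V_H = IB/(n e t), B = V_H n e t / I.
B = (4.02×10⁻⁷)(5.05×10²⁸)(1.602×10⁻¹⁹)(1.07×10⁻³)/15.0 ≈ 0.232 T.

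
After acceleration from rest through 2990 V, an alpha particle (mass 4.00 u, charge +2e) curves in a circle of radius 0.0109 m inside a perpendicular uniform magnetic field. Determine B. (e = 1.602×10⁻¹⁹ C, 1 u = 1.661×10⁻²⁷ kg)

B ≈ 1.02 T

v = √(2|q|V/m) = √(2·3.204×10⁻¹⁹·2990/6.644×10⁻²⁷) ≈ 5.370×10⁵ m/s.
B = mv/(|q|r) = (6.644×10⁻²⁷)(5.370×10⁵)/((3.204×10⁻¹⁹)(0.0109)) ≈ 1.02 T.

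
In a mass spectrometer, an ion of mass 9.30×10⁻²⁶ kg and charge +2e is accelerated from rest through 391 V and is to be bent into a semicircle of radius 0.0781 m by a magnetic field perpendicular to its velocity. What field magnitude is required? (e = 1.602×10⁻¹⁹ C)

B ≈ 0.193 T

v = √(2|q|V/m) = √(2·3.204×10⁻¹⁹·391/9.30×10⁻²⁶) ≈ 5.190×10⁴ m/s.
B = mv/(|q|r) = (9.30×10⁻²⁶)(5.190×10⁴)/((3.204×10⁻¹⁹)(0.0781)) ≈ 0.193 T.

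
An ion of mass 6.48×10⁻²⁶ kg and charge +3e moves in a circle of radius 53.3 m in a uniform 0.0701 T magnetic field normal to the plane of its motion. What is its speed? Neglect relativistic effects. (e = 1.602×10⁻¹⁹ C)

From |q|vB = mv²/r, v = |q|Br/m.
v = (4.806×10⁻¹⁹)(0.0701)(53.3)/6.48×10⁻²⁶ ≈ 2.77×10⁷ m/s.

v ≈ 2.77×10⁷ m/s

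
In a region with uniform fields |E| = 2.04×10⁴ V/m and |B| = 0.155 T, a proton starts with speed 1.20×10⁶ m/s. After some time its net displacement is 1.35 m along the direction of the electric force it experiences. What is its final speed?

v_f ≈ 2.59×10⁶ m/s

B does no work; ΔKE = |q|E d.
½mv_f² = ½mv₀² + |q|Ed = ½(1.673×10⁻²⁷)(1.20×10⁶)² + (1.602×10⁻¹⁹)(2.04×10⁴)(1.35) ≈ 1.205×10⁻¹⁵ J + 4.412×10⁻¹⁵ J ≈ 5.616×10⁻¹⁵ J.
v_f = √(2·5.616×10⁻¹⁵/1.673×10⁻²⁷) ≈ 2.59×10⁶ m/s.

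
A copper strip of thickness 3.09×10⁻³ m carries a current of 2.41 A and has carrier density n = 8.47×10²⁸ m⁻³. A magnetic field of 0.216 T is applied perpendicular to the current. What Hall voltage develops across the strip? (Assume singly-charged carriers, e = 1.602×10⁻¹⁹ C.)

V_H ≈ 1.24×10⁻⁸ V

V_H = IB/(n e t).
V_H = (2.41)(0.216)/((8.47×10²⁸)(1.602×10⁻¹⁹)(3.09×10⁻³)) ≈ 1.24×10⁻⁸ V.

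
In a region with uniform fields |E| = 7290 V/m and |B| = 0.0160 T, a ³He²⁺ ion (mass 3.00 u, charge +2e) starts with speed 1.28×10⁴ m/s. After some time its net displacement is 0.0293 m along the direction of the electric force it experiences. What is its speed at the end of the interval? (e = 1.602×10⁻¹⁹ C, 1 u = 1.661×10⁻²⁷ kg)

v_f ≈ 1.66×10⁵ m/s

B does no work; ΔKE = |q|E d.
½mv_f² = ½mv₀² + |q|Ed = ½(4.983×10⁻²⁷)(1.28×10⁴)² + (3.204×10⁻¹⁹)(7290)(0.0293) ≈ 4.082×10⁻¹⁹ J + 6.844×10⁻¹⁷ J ≈ 6.884×10⁻¹⁷ J.
v_f = √(2·6.884×10⁻¹⁷/4.983×10⁻²⁷) ≈ 1.66×10⁵ m/s.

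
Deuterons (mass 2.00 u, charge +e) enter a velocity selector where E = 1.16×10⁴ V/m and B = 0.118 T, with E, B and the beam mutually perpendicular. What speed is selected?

Straight-line motion ⇒ electric and magnetic forces cancel, so E = vB.
v = E/B = 1.16×10⁴/0.118 = 9.83×10⁴ m/s.

v = 9.83×10⁴ m/s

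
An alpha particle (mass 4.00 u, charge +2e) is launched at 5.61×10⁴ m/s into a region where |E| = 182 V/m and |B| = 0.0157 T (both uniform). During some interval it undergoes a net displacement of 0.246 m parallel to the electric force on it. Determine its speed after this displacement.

v_f ≈ 8.64×10⁴ m/s

B does no work; ΔKE = |q|E d.
½mv_f² = ½mv₀² + |q|Ed = ½(6.644×10⁻²⁷)(5.61×10⁴)² + (3.204×10⁻¹⁹)(182)(0.246) ≈ 1.046×10⁻¹⁷ J + 1.434×10⁻¹⁷ J ≈ 2.480×10⁻¹⁷ J.
v_f = √(2·2.480×10⁻¹⁷/6.644×10⁻²⁷) ≈ 8.64×10⁴ m/s.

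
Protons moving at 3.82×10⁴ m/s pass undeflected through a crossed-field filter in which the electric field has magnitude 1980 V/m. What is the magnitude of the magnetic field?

Balance of forces in the selector: qE = qvB ⇒ B = E/v.
B = 1980/3.82×10⁴ = 0.0518 T.

B = 0.0518 T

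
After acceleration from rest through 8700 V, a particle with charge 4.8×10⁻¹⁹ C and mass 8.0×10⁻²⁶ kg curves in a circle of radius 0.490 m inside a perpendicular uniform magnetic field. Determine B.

v = √(2|q|V/m) = √(2·4.8×10⁻¹⁹·8700/8.0×10⁻²⁶) ≈ 3.231×10⁵ m/s.
B = mv/(|q|r) = (8.0×10⁻²⁶)(3.231×10⁵)/((4.8×10⁻¹⁹)(0.490)) ≈ 0.110 T.

B ≈ 0.110 T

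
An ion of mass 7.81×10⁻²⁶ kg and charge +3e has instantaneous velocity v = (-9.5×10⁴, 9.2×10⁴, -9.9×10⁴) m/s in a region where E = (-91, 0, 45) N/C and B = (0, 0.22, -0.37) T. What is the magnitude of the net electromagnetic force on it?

|F| ≈ 2.05×10⁻¹⁴ N

v×B = (-1.23×10⁴, -3.52×10⁴, -2.09×10⁴) N/C.
E + v×B = (-1.24×10⁴, -3.52×10⁴, -2.09×10⁴) N/C.
F = q(E + v×B) = (4.806×10⁻¹⁹ C)·(-1.24×10⁴, -3.52×10⁴, -2.09×10⁴) = (-5.94×10⁻¹⁵, -1.69×10⁻¹⁴, -1.00×10⁻¹⁴) N.
|F| = 2.05×10⁻¹⁴ N.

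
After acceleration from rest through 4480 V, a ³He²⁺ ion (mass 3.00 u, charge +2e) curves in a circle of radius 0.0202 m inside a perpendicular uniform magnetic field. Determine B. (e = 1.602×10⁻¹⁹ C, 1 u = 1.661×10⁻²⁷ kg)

v = √(2|q|V/m) = √(2·3.204×10⁻¹⁹·4480/4.983×10⁻²⁷) ≈ 7.590×10⁵ m/s.
B = mv/(|q|r) = (4.983×10⁻²⁷)(7.590×10⁵)/((3.204×10⁻¹⁹)(0.0202)) ≈ 0.584 T.

B ≈ 0.584 T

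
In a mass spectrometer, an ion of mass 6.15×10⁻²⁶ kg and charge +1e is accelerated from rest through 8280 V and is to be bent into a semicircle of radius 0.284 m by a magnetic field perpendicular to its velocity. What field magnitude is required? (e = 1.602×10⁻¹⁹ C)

v = √(2|q|V/m) = √(2·1.602×10⁻¹⁹·8280/6.15×10⁻²⁶) ≈ 2.077×10⁵ m/s.
B = mv/(|q|r) = (6.15×10⁻²⁶)(2.077×10⁵)/((1.602×10⁻¹⁹)(0.284)) ≈ 0.281 T.

B ≈ 0.281 T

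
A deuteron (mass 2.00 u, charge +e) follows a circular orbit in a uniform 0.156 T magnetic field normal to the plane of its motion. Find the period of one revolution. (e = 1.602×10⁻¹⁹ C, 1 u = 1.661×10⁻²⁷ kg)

The cyclotron period depends only on m, q, B: T = 2πm/(|q|B).
T = 2π(3.322×10⁻²⁷)/((1.602×10⁻¹⁹)(0.156)) ≈ 8.35×10⁻⁷ s.

T ≈ 8.35×10⁻⁷ s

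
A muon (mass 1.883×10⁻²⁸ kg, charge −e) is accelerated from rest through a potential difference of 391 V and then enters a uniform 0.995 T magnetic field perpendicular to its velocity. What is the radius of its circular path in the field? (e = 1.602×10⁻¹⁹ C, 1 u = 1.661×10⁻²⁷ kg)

r ≈ 9.64×10⁻⁴ m

Acceleration: |q|V = ½mv² ⇒ v = √(2|q|V/m) = √(2·1.602×10⁻¹⁹·391/1.883×10⁻²⁸) ≈ 8.157×10⁵ m/s.
In the field: r = mv/(|q|B) = (1.883×10⁻²⁸)(8.157×10⁵)/((1.602×10⁻¹⁹)(0.995)) ≈ 9.64×10⁻⁴ m.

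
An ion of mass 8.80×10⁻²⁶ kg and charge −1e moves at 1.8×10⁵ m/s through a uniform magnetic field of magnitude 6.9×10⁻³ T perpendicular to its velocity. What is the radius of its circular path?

r ≈ 14 m

The magnetic force provides the centripetal force: |q|vB = mv²/r.
r = mv/(|q|B) = (8.80×10⁻²⁶)(1.8×10⁵)/((1.602×10⁻¹⁹)(6.9×10⁻³)) ≈ 14 m.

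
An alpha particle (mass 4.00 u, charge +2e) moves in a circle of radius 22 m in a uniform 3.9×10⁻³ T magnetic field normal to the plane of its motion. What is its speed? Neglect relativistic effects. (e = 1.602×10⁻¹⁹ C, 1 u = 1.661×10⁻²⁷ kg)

From |q|vB = mv²/r, v = |q|Br/m.
v = (3.204×10⁻¹⁹)(3.9×10⁻³)(22)/6.644×10⁻²⁷ ≈ 4.1×10⁶ m/s.

v ≈ 4.1×10⁶ m/s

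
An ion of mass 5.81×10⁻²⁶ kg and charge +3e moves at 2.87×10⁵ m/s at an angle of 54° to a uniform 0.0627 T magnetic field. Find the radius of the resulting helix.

r ≈ 0.448 m

v⊥ = v sinθ = 2.87×10⁵·sin54° ≈ 2.322×10⁵ m/s.
r = m v⊥/(|q|B) = (5.81×10⁻²⁶)(2.322×10⁵)/((4.806×10⁻¹⁹)(0.0627)) ≈ 0.448 m.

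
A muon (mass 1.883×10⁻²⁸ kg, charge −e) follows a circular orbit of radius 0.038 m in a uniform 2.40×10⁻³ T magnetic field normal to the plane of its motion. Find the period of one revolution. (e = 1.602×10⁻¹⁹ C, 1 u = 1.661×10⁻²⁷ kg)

T ≈ 3.08×10⁻⁶ s

The cyclotron period depends only on m, q, B: T = 2πm/(|q|B).
T = 2π(1.883×10⁻²⁸)/((1.602×10⁻¹⁹)(2.40×10⁻³)) ≈ 3.08×10⁻⁶ s.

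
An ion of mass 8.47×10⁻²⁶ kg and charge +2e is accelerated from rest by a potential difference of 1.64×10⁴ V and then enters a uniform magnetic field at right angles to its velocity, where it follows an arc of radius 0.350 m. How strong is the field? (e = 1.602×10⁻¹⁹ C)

v = √(2|q|V/m) = √(2·3.204×10⁻¹⁹·1.64×10⁴/8.47×10⁻²⁶) ≈ 3.522×10⁵ m/s.
B = mv/(|q|r) = (8.47×10⁻²⁶)(3.522×10⁵)/((3.204×10⁻¹⁹)(0.350)) ≈ 0.266 T.

B ≈ 0.266 T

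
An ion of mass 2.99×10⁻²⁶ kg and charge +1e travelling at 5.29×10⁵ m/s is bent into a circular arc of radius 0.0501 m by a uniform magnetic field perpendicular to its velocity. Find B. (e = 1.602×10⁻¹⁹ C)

From |q|vB = mv²/r, B = mv/(|q|r).
B = (2.99×10⁻²⁶)(5.29×10⁵)/((1.602×10⁻¹⁹)(0.0501)) ≈ 1.97 T.

B ≈ 1.97 T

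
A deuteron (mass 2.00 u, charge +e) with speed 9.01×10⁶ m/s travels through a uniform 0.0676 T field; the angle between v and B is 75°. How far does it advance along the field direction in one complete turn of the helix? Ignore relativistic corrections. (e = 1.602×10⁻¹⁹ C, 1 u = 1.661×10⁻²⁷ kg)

p ≈ 4.49 m

v∥ = v cosθ = 9.01×10⁶·cos75° ≈ 2.332×10⁶ m/s.
T = 2πm/(|q|B) = 2π(3.322×10⁻²⁷)/((1.602×10⁻¹⁹)(0.0676)) ≈ 1.927×10⁻⁶ s.
pitch = v∥ T = (2.332×10⁶)(1.927×10⁻⁶) ≈ 4.49 m.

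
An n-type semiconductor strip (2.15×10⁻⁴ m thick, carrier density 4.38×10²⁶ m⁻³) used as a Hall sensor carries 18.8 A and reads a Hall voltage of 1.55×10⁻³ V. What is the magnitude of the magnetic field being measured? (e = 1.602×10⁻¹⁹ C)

B ≈ 1.24 T

From V_H = IB/(n e t), B = V_H n e t / I.
B = (1.55×10⁻³)(4.38×10²⁶)(1.602×10⁻¹⁹)(2.15×10⁻⁴)/18.8 ≈ 1.24 T.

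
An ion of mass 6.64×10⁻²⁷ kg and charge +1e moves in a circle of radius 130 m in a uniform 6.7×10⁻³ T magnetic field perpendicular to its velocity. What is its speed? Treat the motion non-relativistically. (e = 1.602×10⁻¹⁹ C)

From |q|vB = mv²/r, v = |q|Br/m.
v = (1.602×10⁻¹⁹)(6.7×10⁻³)(130)/6.64×10⁻²⁷ ≈ 2.1×10⁷ m/s.

v ≈ 2.1×10⁷ m/s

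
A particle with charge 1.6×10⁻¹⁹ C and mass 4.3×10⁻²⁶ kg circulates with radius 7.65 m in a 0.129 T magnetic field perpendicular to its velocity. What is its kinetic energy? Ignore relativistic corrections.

KE ≈ 2.90×10⁻¹³ J

v = |q|Br/m, then KE = ½mv² = (qBr)²/(2m).
v = (1.6×10⁻¹⁹)(0.129)(7.65)/4.3×10⁻²⁶ ≈ 3.672×10⁶ m/s.
KE = ½(4.3×10⁻²⁶)(3.672×10⁶)² ≈ 2.90×10⁻¹³ J.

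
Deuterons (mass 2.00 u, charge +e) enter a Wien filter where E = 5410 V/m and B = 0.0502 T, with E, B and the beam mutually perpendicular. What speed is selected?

For undeflected motion the electric and magnetic forces balance: qE = qvB.
v = E/B = 5410/0.0502 = 1.08×10⁵ m/s.
The result is independent of the particle's charge and mass.

v = 1.08×10⁵ m/s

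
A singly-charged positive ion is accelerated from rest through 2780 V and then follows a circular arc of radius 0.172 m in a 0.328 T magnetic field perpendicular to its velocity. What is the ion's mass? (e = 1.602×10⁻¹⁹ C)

m ≈ 9.17×10⁻²⁶ kg

Combine |q|V = ½mv² and r = mv/(|q|B): eliminate v to get m = qB²r²/(2V).
m = (1.602×10⁻¹⁹)(0.328)²(0.172)²/(2·2780) ≈ 9.17×10⁻²⁶ kg.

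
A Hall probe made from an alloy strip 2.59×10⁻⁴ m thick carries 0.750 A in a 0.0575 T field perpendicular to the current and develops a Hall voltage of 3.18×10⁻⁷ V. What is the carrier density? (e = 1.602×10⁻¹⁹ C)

n ≈ 3.27×10²⁷ m⁻³

From V_H = IB/(n e t), n = IB/(V_H e t).
n = (0.750)(0.0575)/((3.18×10⁻⁷)(1.602×10⁻¹⁹)(2.59×10⁻⁴)) ≈ 3.27×10²⁷ m⁻³.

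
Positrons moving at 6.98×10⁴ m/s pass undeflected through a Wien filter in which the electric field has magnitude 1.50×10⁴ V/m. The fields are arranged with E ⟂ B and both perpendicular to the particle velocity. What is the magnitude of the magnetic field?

B = 0.215 T

Balance of forces in the selector: qE = qvB ⇒ B = E/v.
B = 1.50×10⁴/6.98×10⁴ = 0.215 T.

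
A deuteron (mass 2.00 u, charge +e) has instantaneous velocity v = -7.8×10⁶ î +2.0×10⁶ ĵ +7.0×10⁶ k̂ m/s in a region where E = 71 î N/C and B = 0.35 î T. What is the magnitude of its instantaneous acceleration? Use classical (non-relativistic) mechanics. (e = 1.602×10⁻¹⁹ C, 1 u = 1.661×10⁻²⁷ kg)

v×B = (0, 2.45×10⁶, -7.00×10⁵) N/C.
E + v×B = (71.0, 2.45×10⁶, -7.00×10⁵) N/C.
F = q(E + v×B) = (1.602×10⁻¹⁹ C)·(71.0, 2.45×10⁶, -7.00×10⁵) = (1.14×10⁻¹⁷, 3.92×10⁻¹³, -1.12×10⁻¹³) N.
|a| = |F|/m = 4.082×10⁻¹³/3.322×10⁻²⁷ ≈ 1.23×10¹⁴ m/s².

|a| ≈ 1.23×10¹⁴ m/s²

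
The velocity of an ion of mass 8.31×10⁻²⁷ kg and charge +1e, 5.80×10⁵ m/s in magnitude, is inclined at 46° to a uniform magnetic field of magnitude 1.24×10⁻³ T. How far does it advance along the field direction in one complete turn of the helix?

v∥ = v cosθ = 5.80×10⁵·cos46° ≈ 4.029×10⁵ m/s.
T = 2πm/(|q|B) = 2π(8.31×10⁻²⁷)/((1.602×10⁻¹⁹)(1.24×10⁻³)) ≈ 2.628×10⁻⁴ s.
pitch = v∥ T = (4.029×10⁵)(2.628×10⁻⁴) ≈ 106 m.

p ≈ 106 m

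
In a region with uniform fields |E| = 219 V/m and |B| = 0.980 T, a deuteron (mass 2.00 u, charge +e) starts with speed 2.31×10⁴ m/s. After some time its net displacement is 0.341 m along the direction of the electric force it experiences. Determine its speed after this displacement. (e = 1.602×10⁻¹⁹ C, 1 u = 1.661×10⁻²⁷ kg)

B does no work; ΔKE = |q|E d.
½mv_f² = ½mv₀² + |q|Ed = ½(3.322×10⁻²⁷)(2.31×10⁴)² + (1.602×10⁻¹⁹)(219)(0.341) ≈ 8.863×10⁻¹⁹ J + 1.196×10⁻¹⁷ J ≈ 1.285×10⁻¹⁷ J.
v_f = √(2·1.285×10⁻¹⁷/3.322×10⁻²⁷) ≈ 8.80×10⁴ m/s.

v_f ≈ 8.80×10⁴ m/s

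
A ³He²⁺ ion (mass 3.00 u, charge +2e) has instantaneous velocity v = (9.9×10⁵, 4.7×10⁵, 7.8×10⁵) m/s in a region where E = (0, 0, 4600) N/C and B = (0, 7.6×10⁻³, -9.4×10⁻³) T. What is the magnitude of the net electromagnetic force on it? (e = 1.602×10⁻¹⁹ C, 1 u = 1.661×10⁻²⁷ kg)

v×B = (-1.03×10⁴, 9310, 7520) N/C.
E + v×B = (-1.03×10⁴, 9310, 1.21×10⁴) N/C.
F = q(E + v×B) = (3.204×10⁻¹⁹ C)·(-1.03×10⁴, 9310, 1.21×10⁴) = (-3.31×10⁻¹⁵, 2.98×10⁻¹⁵, 3.88×10⁻¹⁵) N.
|F| = 5.91×10⁻¹⁵ N.

|F| ≈ 5.91×10⁻¹⁵ N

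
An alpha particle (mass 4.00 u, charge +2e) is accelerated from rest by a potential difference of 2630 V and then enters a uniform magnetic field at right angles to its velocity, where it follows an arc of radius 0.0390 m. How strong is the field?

v = √(2|q|V/m) = √(2·3.204×10⁻¹⁹·2630/6.644×10⁻²⁷) ≈ 5.036×10⁵ m/s.
B = mv/(|q|r) = (6.644×10⁻²⁷)(5.036×10⁵)/((3.204×10⁻¹⁹)(0.0390)) ≈ 0.268 T.

B ≈ 0.268 T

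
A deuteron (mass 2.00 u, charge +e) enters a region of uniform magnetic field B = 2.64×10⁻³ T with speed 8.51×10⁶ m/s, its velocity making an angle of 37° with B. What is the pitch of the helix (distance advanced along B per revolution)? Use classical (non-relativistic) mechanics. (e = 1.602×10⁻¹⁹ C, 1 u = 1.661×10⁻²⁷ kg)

v∥ = v cosθ = 8.51×10⁶·cos37° ≈ 6.796×10⁶ m/s.
T = 2πm/(|q|B) = 2π(3.322×10⁻²⁷)/((1.602×10⁻¹⁹)(2.64×10⁻³)) ≈ 4.935×10⁻⁵ s.
pitch = v∥ T = (6.796×10⁶)(4.935×10⁻⁵) ≈ 335 m.

p ≈ 335 m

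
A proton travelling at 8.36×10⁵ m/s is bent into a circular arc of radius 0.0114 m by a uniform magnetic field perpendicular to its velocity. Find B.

B ≈ 0.766 T

From |q|vB = mv²/r, B = mv/(|q|r).
B = (1.673×10⁻²⁷)(8.36×10⁵)/((1.602×10⁻¹⁹)(0.0114)) ≈ 0.766 T.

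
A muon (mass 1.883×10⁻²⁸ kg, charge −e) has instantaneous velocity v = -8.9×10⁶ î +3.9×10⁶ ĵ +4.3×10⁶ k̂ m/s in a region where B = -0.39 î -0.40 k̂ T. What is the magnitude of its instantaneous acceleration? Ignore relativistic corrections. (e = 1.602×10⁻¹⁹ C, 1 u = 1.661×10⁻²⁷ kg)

|a| ≈ 4.83×10¹⁵ m/s²

v×B = (-1.56×10⁶, -5.24×10⁶, 1.52×10⁶) N/C.
F = q v×B = (−1.602×10⁻¹⁹ C)·(-1.56×10⁶, -5.24×10⁶, 1.52×10⁶) = (2.50×10⁻¹³, 8.39×10⁻¹³, -2.44×10⁻¹³) N.
|a| = |F|/m = 9.087×10⁻¹³/1.883×10⁻²⁸ ≈ 4.83×10¹⁵ m/s².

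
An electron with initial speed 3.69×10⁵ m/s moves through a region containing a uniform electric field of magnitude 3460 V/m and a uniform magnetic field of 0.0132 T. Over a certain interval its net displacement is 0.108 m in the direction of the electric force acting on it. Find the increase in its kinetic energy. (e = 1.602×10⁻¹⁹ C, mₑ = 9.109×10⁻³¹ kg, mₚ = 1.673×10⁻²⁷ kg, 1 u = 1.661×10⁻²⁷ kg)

ΔKE ≈ 5.99×10⁻¹⁷ J

The magnetic force is always ⟂ v and does no work; only the electric force changes KE.
ΔKE = F_E · d = |q|E d = (1.602×10⁻¹⁹)(3460)(0.108) ≈ 5.99×10⁻¹⁷ J.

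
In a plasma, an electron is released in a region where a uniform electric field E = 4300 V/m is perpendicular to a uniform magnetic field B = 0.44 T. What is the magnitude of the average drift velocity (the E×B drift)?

v_d ≈ 9800 m/s

The E×B drift speed is v_d = E/B.
v_d = 4300/0.44 = 9800 m/s.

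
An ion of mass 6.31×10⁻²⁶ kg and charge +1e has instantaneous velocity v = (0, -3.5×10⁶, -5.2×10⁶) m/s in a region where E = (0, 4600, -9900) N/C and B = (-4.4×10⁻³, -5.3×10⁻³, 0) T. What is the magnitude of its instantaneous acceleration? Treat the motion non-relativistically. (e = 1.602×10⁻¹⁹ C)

|a| ≈ 1.18×10¹¹ m/s²

v×B = (-2.76×10⁴, 2.29×10⁴, -1.54×10⁴) N/C.
E + v×B = (-2.76×10⁴, 2.75×10⁴, -2.53×10⁴) N/C.
F = q(E + v×B) = (1.602×10⁻¹⁹ C)·(-2.76×10⁴, 2.75×10⁴, -2.53×10⁴) = (-4.42×10⁻¹⁵, 4.40×10⁻¹⁵, -4.05×10⁻¹⁵) N.
|a| = |F|/m = 7.436×10⁻¹⁵/6.31×10⁻²⁶ ≈ 1.18×10¹¹ m/s².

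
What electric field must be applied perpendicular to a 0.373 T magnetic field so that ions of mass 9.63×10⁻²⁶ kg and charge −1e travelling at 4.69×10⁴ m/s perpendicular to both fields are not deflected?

E = 1.75×10⁴ V/m

For straight-line motion qE = qvB, so E = vB.
E = 4.69×10⁴ × 0.373 = 1.75×10⁴ V/m.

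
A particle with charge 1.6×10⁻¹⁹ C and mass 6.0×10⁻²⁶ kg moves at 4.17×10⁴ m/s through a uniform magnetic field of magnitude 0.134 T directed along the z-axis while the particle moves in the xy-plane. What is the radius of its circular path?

The magnetic force provides the centripetal force: |q|vB = mv²/r.
r = mv/(|q|B) = (6.0×10⁻²⁶)(4.17×10⁴)/((1.6×10⁻¹⁹)(0.134)) ≈ 0.117 m.

r ≈ 0.117 m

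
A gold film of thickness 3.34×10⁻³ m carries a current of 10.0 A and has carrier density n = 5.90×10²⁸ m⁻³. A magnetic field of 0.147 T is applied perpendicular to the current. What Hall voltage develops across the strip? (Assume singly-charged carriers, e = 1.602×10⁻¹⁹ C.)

V_H ≈ 4.66×10⁻⁸ V

V_H = IB/(n e t).
V_H = (10.0)(0.147)/((5.90×10²⁸)(1.602×10⁻¹⁹)(3.34×10⁻³)) ≈ 4.66×10⁻⁸ V.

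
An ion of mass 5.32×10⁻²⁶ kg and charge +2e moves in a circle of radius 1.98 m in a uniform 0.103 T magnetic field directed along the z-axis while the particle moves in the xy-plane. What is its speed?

v ≈ 1.23×10⁶ m/s

From |q|vB = mv²/r, v = |q|Br/m.
v = (3.204×10⁻¹⁹)(0.103)(1.98)/5.32×10⁻²⁶ ≈ 1.23×10⁶ m/s.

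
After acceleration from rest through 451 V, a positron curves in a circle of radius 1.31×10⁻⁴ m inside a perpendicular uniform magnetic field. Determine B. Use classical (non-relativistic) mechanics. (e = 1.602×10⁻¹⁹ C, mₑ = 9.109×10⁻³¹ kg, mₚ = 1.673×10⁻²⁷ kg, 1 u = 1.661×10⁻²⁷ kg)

B ≈ 0.547 T

v = √(2|q|V/m) = √(2·1.602×10⁻¹⁹·451/9.109×10⁻³¹) ≈ 1.260×10⁷ m/s.
B = mv/(|q|r) = (9.109×10⁻³¹)(1.260×10⁷)/((1.602×10⁻¹⁹)(1.31×10⁻⁴)) ≈ 0.547 T.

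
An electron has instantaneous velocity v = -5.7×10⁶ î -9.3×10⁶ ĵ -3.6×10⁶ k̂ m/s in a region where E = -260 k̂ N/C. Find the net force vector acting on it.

Only an electric field acts, so F = qE = (−1.602×10⁻¹⁹ C)·(0, 0, -260) = (0, 0, 4.17×10⁻¹⁷) N.

F ≈ (0, 0, 4.17×10⁻¹⁷) N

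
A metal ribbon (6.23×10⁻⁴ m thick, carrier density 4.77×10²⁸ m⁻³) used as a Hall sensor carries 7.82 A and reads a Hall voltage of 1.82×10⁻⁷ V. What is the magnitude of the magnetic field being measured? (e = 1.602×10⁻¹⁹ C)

From V_H = IB/(n e t), B = V_H n e t / I.
B = (1.82×10⁻⁷)(4.77×10²⁸)(1.602×10⁻¹⁹)(6.23×10⁻⁴)/7.82 ≈ 0.111 T.

B ≈ 0.111 T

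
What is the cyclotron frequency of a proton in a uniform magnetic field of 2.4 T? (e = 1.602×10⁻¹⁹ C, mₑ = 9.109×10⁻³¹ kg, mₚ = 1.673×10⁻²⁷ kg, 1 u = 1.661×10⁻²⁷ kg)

f ≈ 3.7×10⁷ Hz

f = |q|B/(2πm).
f = (1.602×10⁻¹⁹)(2.4)/(2π·1.673×10⁻²⁷) ≈ 3.7×10⁷ Hz.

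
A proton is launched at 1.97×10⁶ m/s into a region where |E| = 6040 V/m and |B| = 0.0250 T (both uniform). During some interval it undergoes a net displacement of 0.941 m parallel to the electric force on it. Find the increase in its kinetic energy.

ΔKE ≈ 9.11×10⁻¹⁶ J

The magnetic force is always ⟂ v and does no work; only the electric force changes KE.
ΔKE = F_E · d = |q|E d = (1.602×10⁻¹⁹)(6040)(0.941) ≈ 9.11×10⁻¹⁶ J.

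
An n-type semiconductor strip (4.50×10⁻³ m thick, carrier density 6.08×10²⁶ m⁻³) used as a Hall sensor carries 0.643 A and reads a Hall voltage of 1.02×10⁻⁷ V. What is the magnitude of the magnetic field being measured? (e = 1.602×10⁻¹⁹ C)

From V_H = IB/(n e t), B = V_H n e t / I.
B = (1.02×10⁻⁷)(6.08×10²⁶)(1.602×10⁻¹⁹)(4.50×10⁻³)/0.643 ≈ 0.0695 T.

B ≈ 0.0695 T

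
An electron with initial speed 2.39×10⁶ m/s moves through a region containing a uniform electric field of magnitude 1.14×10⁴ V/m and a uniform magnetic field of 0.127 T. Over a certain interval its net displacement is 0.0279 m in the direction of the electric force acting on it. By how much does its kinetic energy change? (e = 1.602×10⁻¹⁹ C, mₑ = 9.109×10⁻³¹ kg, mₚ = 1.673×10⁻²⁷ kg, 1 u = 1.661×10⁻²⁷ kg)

The magnetic force is always ⟂ v and does no work; only the electric force changes KE.
ΔKE = F_E · d = |q|E d = (1.602×10⁻¹⁹)(1.14×10⁴)(0.0279) ≈ 5.10×10⁻¹⁷ J.

ΔKE ≈ 5.10×10⁻¹⁷ J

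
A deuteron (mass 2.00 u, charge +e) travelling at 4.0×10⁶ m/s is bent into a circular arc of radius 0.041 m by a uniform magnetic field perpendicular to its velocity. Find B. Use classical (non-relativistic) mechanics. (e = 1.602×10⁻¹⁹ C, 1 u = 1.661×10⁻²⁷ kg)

B ≈ 2.0 T

From |q|vB = mv²/r, B = mv/(|q|r).
B = (3.322×10⁻²⁷)(4.0×10⁶)/((1.602×10⁻¹⁹)(0.041)) ≈ 2.0 T.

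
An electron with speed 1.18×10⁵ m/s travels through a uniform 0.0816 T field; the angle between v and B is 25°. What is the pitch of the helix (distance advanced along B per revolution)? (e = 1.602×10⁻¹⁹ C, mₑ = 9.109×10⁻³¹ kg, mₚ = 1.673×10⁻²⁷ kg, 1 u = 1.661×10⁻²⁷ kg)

p ≈ 4.68×10⁻⁵ m

v∥ = v cosθ = 1.18×10⁵·cos25° ≈ 1.069×10⁵ m/s.
T = 2πm/(|q|B) = 2π(9.109×10⁻³¹)/((1.602×10⁻¹⁹)(0.0816)) ≈ 4.378×10⁻¹⁰ s.
pitch = v∥ T = (1.069×10⁵)(4.378×10⁻¹⁰) ≈ 4.68×10⁻⁵ m.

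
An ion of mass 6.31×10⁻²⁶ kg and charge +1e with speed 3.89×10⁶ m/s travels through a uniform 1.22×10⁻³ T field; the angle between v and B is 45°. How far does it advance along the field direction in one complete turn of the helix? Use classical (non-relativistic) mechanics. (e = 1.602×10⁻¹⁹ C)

v∥ = v cosθ = 3.89×10⁶·cos45° ≈ 2.751×10⁶ m/s.
T = 2πm/(|q|B) = 2π(6.31×10⁻²⁶)/((1.602×10⁻¹⁹)(1.22×10⁻³)) ≈ 2.029×10⁻³ s.
pitch = v∥ T = (2.751×10⁶)(2.029×10⁻³) ≈ 5580 m.

p ≈ 5580 m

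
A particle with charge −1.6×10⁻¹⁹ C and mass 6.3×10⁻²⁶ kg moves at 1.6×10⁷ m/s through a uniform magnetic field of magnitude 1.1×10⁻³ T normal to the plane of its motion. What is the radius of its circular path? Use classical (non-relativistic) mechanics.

r ≈ 5700 m

The magnetic force provides the centripetal force: |q|vB = mv²/r.
r = mv/(|q|B) = (6.3×10⁻²⁶)(1.6×10⁷)/((1.6×10⁻¹⁹)(1.1×10⁻³)) ≈ 5700 m.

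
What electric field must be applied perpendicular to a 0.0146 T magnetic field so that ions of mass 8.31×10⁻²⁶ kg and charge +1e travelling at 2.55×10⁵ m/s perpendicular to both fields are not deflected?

For straight-line motion qE = qvB, so E = vB.
E = 2.55×10⁵ × 0.0146 = 3720 V/m.

E = 3720 V/m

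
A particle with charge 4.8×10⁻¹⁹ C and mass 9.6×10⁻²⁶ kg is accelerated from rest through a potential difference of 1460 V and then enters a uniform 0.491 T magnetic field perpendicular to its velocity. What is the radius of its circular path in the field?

Acceleration: |q|V = ½mv² ⇒ v = √(2|q|V/m) = √(2·4.8×10⁻¹⁹·1460/9.6×10⁻²⁶) ≈ 1.208×10⁵ m/s.
In the field: r = mv/(|q|B) = (9.6×10⁻²⁶)(1.208×10⁵)/((4.8×10⁻¹⁹)(0.491)) ≈ 0.0492 m.

r ≈ 0.0492 m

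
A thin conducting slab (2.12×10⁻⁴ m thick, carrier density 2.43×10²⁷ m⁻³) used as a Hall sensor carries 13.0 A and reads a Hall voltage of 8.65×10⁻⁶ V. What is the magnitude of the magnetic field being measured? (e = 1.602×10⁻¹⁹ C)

From V_H = IB/(n e t), B = V_H n e t / I.
B = (8.65×10⁻⁶)(2.43×10²⁷)(1.602×10⁻¹⁹)(2.12×10⁻⁴)/13.0 ≈ 0.0549 T.

B ≈ 0.0549 T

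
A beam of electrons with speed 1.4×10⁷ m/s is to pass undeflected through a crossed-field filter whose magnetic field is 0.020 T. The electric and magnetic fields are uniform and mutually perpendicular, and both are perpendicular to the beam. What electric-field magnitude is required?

For straight-line motion qE = qvB, so E = vB.
E = 1.4×10⁷ × 0.020 = 2.8×10⁵ V/m.

E = 2.8×10⁵ V/m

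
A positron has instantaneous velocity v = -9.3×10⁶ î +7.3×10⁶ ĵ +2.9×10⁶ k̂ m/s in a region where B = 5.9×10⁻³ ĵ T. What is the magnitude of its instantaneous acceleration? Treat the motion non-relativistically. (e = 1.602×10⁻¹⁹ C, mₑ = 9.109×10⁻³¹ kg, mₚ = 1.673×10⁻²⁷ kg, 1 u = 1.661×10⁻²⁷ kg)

|a| ≈ 1.01×10¹⁶ m/s²

v×B = (-1.71×10⁴, 0, -5.49×10⁴) N/C.
F = q v×B = (1.602×10⁻¹⁹ C)·(-1.71×10⁴, 0, -5.49×10⁴) = (-2.74×10⁻¹⁵, 0, -8.79×10⁻¹⁵) N.
|a| = |F|/m = 9.208×10⁻¹⁵/9.109×10⁻³¹ ≈ 1.01×10¹⁶ m/s².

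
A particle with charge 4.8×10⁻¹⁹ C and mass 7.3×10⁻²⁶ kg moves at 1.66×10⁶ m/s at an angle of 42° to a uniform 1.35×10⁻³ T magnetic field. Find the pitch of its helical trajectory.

v∥ = v cosθ = 1.66×10⁶·cos42° ≈ 1.234×10⁶ m/s.
T = 2πm/(|q|B) = 2π(7.3×10⁻²⁶)/((4.8×10⁻¹⁹)(1.35×10⁻³)) ≈ 7.078×10⁻⁴ s.
pitch = v∥ T = (1.234×10⁶)(7.078×10⁻⁴) ≈ 873 m.

p ≈ 873 m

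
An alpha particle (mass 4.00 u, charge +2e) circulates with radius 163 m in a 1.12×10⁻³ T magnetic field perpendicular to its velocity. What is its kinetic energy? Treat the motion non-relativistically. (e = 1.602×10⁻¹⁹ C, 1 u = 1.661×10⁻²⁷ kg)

v = |q|Br/m, then KE = ½mv² = (qBr)²/(2m).
v = (3.204×10⁻¹⁹)(1.12×10⁻³)(163)/6.644×10⁻²⁷ ≈ 8.804×10⁶ m/s.
KE = ½(6.644×10⁻²⁷)(8.804×10⁶)² ≈ 2.57×10⁻¹³ J = 1.61×10⁶ eV.

KE ≈ 1.61×10⁶ eV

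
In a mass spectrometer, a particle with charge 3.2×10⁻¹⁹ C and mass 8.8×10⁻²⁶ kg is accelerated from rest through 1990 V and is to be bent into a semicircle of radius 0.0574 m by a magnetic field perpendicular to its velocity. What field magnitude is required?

v = √(2|q|V/m) = √(2·3.2×10⁻¹⁹·1990/8.8×10⁻²⁶) ≈ 1.203×10⁵ m/s.
B = mv/(|q|r) = (8.8×10⁻²⁶)(1.203×10⁵)/((3.2×10⁻¹⁹)(0.0574)) ≈ 0.576 T.

B ≈ 0.576 T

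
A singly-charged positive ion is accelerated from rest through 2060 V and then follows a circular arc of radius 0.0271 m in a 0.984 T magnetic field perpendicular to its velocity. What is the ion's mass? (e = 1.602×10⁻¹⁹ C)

m ≈ 2.76×10⁻²⁶ kg

Combine |q|V = ½mv² and r = mv/(|q|B): eliminate v to get m = qB²r²/(2V).
m = (1.602×10⁻¹⁹)(0.984)²(0.0271)²/(2·2060) ≈ 2.76×10⁻²⁶ kg.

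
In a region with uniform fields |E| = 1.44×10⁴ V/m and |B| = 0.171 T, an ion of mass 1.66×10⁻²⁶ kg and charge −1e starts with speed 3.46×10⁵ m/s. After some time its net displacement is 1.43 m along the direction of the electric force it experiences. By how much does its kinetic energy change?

The magnetic force is always ⟂ v and does no work; only the electric force changes KE.
ΔKE = F_E · d = |q|E d = (1.602×10⁻¹⁹)(1.44×10⁴)(1.43) ≈ 3.30×10⁻¹⁵ J.

ΔKE ≈ 3.30×10⁻¹⁵ J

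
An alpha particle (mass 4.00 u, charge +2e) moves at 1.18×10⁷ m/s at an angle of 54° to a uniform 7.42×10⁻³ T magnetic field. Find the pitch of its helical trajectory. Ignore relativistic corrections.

p ≈ 122 m

v∥ = v cosθ = 1.18×10⁷·cos54° ≈ 6.936×10⁶ m/s.
T = 2πm/(|q|B) = 2π(6.644×10⁻²⁷)/((3.204×10⁻¹⁹)(7.42×10⁻³)) ≈ 1.756×10⁻⁵ s.
pitch = v∥ T = (6.936×10⁶)(1.756×10⁻⁵) ≈ 122 m.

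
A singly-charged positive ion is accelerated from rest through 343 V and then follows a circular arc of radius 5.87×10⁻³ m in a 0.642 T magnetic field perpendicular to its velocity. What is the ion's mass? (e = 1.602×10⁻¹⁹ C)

m ≈ 3.32×10⁻²⁷ kg

Combine |q|V = ½mv² and r = mv/(|q|B): eliminate v to get m = qB²r²/(2V).
m = (1.602×10⁻¹⁹)(0.642)²(5.87×10⁻³)²/(2·343) ≈ 3.32×10⁻²⁷ kg.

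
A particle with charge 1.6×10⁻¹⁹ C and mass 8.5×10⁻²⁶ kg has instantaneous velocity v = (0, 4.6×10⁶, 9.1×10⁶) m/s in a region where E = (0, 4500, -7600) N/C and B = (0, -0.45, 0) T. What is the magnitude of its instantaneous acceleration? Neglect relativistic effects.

|a| ≈ 7.71×10¹² m/s²

v×B = (4.10×10⁶, 0, 0) N/C.
E + v×B = (4.10×10⁶, 4500, -7600) N/C.
F = q(E + v×B) = (1.6×10⁻¹⁹ C)·(4.10×10⁶, 4500, -7600) = (6.55×10⁻¹³, 7.20×10⁻¹⁶, -1.22×10⁻¹⁵) N.
|a| = |F|/m = 6.552×10⁻¹³/8.5×10⁻²⁶ ≈ 7.71×10¹² m/s².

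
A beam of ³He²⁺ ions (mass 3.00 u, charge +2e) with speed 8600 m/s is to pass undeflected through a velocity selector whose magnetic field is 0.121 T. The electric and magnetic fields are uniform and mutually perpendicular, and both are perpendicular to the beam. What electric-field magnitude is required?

For straight-line motion qE = qvB, so E = vB.
E = 8600 × 0.121 = 1040 V/m.

E = 1040 V/m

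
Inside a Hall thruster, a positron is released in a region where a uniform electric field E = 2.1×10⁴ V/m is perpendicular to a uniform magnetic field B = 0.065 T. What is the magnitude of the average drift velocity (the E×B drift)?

In crossed fields the guiding centre drifts at v_d = |E×B|/B² = E/B, independent of charge and mass.
v_d = 2.1×10⁴/0.065 = 3.2×10⁵ m/s.

v_d ≈ 3.2×10⁵ m/s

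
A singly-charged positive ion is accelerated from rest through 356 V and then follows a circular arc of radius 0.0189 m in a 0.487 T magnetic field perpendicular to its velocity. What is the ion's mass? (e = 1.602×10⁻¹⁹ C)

m ≈ 1.91×10⁻²⁶ kg

Combine |q|V = ½mv² and r = mv/(|q|B): eliminate v to get m = qB²r²/(2V).
m = (1.602×10⁻¹⁹)(0.487)²(0.0189)²/(2·356) ≈ 1.91×10⁻²⁶ kg.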